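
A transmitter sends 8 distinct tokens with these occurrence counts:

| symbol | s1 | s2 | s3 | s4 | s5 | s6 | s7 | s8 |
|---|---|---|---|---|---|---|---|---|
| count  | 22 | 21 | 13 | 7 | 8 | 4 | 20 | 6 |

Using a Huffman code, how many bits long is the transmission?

285

Build the Huffman tree bottom-up:
s6(4) + s8(6) → 10
s4(7) + s5(8) → 15
10 + s3(13) → 23
15 + s7(20) → 35
s2(21) + s1(22) → 43
23 + 35 → 58
43 + 58 → 101
The encoded length is the sum of every internal node's weight: 10 + 15 + 23 + 35 + 43 + 58 + 101 = 285 bits.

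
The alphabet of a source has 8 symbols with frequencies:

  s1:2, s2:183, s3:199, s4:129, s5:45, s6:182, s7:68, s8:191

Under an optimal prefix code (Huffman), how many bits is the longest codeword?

5

Merge the two lowest-weight nodes at each step:
combine s1(2), s5(45) → 47
combine 47, s7(68) → 115
combine 115, s4(129) → 244
combine s6(182), s2(183) → 365
combine s8(191), s3(199) → 390
combine 244, 365 → 609
combine 390, 609 → 999
The first pair merged (s1, s5) ends up deepest, at depth 5.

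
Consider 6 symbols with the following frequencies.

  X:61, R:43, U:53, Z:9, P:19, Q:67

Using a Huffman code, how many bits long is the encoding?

603

Greedily combine the two least-frequent nodes:
merge Z(9) and P(19): 28
merge 28 and R(43): 71
merge U(53) and X(61): 114
merge Q(67) and 71: 138
merge 114 and 138: 252
Each symbol's bit-cost is frequency × depth; summing gives 603 bits (equivalently 28 + 71 + 114 + 138 + 252).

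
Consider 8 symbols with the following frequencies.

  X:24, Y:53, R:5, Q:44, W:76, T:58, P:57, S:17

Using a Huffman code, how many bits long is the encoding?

936

Build the Huffman tree bottom-up:
R(5) + S(17) → 22
22 + X(24) → 46
Q(44) + 46 → 90
Y(53) + P(57) → 110
T(58) + W(76) → 134
90 + 110 → 200
134 + 200 → 334
Total encoded bits = sum of merged weights = 22 + 46 + 90 + 110 + 134 + 200 + 334 = 936.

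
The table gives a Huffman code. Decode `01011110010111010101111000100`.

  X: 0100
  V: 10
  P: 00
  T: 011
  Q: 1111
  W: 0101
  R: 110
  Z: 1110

WZWRVVQPX

Read left to right; each codeword is recognised as soon as it completes (prefix code):
  0101→W | 1110→Z | 0101→W | 110→R | 10→V | 10→V | 1111→Q | 00→P | 0100→X
Decoded message: WZWRVVQPX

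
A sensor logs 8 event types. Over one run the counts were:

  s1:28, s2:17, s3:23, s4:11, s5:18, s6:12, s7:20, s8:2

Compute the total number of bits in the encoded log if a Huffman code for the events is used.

378

Greedily combine the two least-frequent nodes:
combine s8(2), s4(11) → 13
combine s6(12), 13 → 25
combine s2(17), s5(18) → 35
combine s7(20), s3(23) → 43
combine 25, s1(28) → 53
combine 35, 43 → 78
combine 53, 78 → 131
Total encoded bits = sum of merged weights = 13 + 25 + 35 + 43 + 53 + 78 + 131 = 378.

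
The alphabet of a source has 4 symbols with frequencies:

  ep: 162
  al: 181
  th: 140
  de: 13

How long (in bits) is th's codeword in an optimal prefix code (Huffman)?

Repeatedly merge the two smallest:
de(13) + th(140) → 153
153 + ep(162) → 315
al(181) + 315 → 496
The subtree containing th is merged 3 times, so code length = 3.

3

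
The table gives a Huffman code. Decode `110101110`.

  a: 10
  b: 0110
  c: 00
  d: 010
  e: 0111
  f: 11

fdfa

Read left to right; each codeword is recognised as soon as it completes (prefix code):
  11→f | 010→d | 11→f | 10→a
Decoded message: fdfa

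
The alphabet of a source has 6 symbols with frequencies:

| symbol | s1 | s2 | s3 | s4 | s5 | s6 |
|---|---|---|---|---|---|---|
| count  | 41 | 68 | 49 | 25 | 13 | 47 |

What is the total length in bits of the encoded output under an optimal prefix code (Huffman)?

603

Greedily combine the two least-frequent nodes:
s5(13) + s4(25) → 38
38 + s1(41) → 79
s6(47) + s3(49) → 96
s2(68) + 79 → 147
96 + 147 → 243
Each symbol's bit-cost is frequency × depth; summing gives 603 bits (equivalently 38 + 79 + 96 + 147 + 243).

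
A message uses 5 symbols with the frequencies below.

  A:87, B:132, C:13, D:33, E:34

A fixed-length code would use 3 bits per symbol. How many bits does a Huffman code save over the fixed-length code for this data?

Fixed-length: 3 bits × 299 symbols = 897 bits.
Huffman merges:
C(13) + D(33) → 46
E(34) + 46 → 80
80 + A(87) → 167
B(132) + 167 → 299
Huffman total = 46 + 80 + 167 + 299 = 592 bits.
Saving = 897 − 592 = 305 bits.

305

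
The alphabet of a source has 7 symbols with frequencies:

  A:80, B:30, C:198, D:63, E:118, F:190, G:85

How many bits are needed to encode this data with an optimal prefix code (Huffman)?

Greedily combine the two least-frequent nodes:
combine B(30), D(63) → 93
combine A(80), G(85) → 165
combine 93, E(118) → 211
combine 165, F(190) → 355
combine C(198), 211 → 409
combine 355, 409 → 764
Total encoded bits = sum of merged weights = 93 + 165 + 211 + 355 + 409 + 764 = 1997.

1997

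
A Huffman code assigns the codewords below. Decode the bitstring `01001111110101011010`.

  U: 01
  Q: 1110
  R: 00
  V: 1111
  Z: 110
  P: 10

Read left to right; each codeword is recognised as soon as it completes (prefix code):
  01→U | 00→R | 1111→V | 110→Z | 10→P | 10→P | 110→Z | 10→P
Decoded message: URVZPPZP

URVZPPZP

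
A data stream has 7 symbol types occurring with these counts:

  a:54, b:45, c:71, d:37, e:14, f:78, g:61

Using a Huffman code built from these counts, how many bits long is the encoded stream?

Greedily combine the two least-frequent nodes:
combine e(14), d(37) → 51
combine b(45), 51 → 96
combine a(54), g(61) → 115
combine c(71), f(78) → 149
combine 96, 115 → 211
combine 149, 211 → 360
The encoded length is the sum of every internal node's weight: 51 + 96 + 115 + 149 + 211 + 360 = 982 bits.

982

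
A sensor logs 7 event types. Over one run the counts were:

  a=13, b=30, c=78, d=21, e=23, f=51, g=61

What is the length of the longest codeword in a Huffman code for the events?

Merge the two lowest-weight nodes at each step:
a(13) + d(21) → 34
e(23) + b(30) → 53
34 + f(51) → 85
53 + g(61) → 114
c(78) + 85 → 163
114 + 163 → 277
The first pair merged (a, d) ends up deepest, at depth 4.

4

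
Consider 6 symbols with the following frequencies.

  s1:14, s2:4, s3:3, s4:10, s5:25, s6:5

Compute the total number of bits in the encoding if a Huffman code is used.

138

Merge the two smallest weights repeatedly:
merge s3(3) and s2(4): 7
merge s6(5) and 7: 12
merge s4(10) and 12: 22
merge s1(14) and 22: 36
merge s5(25) and 36: 61
Total encoded bits = sum of merged weights = 7 + 12 + 22 + 36 + 61 = 138.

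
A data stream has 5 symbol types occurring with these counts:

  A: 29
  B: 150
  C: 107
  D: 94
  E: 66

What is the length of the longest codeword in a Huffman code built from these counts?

3

Merge the two lowest-weight nodes at each step:
A(29) + E(66) → 95
D(94) + 95 → 189
C(107) + B(150) → 257
189 + 257 → 446
Maximum depth reached is 3.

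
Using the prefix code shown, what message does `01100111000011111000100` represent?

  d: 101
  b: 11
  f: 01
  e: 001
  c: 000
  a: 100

fabaebbca

Read left to right; each codeword is recognised as soon as it completes (prefix code):
  01→f | 100→a | 11→b | 100→a | 001→e | 11→b | 11→b | 000→c | 100→a
Decoded message: fabaebbca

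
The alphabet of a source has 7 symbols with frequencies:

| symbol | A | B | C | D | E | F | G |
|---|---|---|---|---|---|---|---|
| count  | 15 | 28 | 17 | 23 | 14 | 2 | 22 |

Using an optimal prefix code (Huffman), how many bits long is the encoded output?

Greedily combine the two least-frequent nodes:
merge F(2) and E(14): 16
merge A(15) and 16: 31
merge C(17) and G(22): 39
merge D(23) and B(28): 51
merge 31 and 39: 70
merge 51 and 70: 121
Each symbol's bit-cost is frequency × depth; summing gives 328 bits (equivalently 16 + 31 + 39 + 51 + 70 + 121).

328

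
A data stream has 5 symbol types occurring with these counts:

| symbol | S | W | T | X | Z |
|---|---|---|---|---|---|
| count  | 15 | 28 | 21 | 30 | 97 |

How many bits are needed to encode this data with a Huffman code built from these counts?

Build the Huffman tree bottom-up:
combine S(15), T(21) → 36
combine W(28), X(30) → 58
combine 36, 58 → 94
combine 94, Z(97) → 191
Total encoded bits = sum of merged weights = 36 + 58 + 94 + 191 = 379.

379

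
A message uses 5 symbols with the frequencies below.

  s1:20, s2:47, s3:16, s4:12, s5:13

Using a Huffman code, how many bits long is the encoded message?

Merge the two smallest weights repeatedly:
combine s4(12), s5(13) → 25
combine s3(16), s1(20) → 36
combine 25, 36 → 61
combine s2(47), 61 → 108
Total encoded bits = sum of merged weights = 25 + 36 + 61 + 108 = 230.

230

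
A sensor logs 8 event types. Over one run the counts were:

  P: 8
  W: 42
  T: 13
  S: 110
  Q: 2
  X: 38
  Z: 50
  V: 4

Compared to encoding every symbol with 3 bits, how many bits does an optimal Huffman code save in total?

Fixed-length: 3 bits × 267 symbols = 801 bits.
Huffman merges:
Q(2) + V(4) → 6
6 + P(8) → 14
T(13) + 14 → 27
27 + X(38) → 65
W(42) + Z(50) → 92
65 + 92 → 157
S(110) + 157 → 267
Huffman total = 6 + 14 + 27 + 65 + 92 + 157 + 267 = 628 bits.
Saving = 801 − 628 = 173 bits.

173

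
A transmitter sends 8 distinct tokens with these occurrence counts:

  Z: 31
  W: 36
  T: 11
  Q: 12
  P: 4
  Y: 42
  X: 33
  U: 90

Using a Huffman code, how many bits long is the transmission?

687

Merge the two smallest weights repeatedly:
P(4) + T(11) → 15
Q(12) + 15 → 27
27 + Z(31) → 58
X(33) + W(36) → 69
Y(42) + 58 → 100
69 + U(90) → 159
100 + 159 → 259
Each symbol's bit-cost is frequency × depth; summing gives 687 bits (equivalently 15 + 27 + 58 + 69 + 100 + 159 + 259).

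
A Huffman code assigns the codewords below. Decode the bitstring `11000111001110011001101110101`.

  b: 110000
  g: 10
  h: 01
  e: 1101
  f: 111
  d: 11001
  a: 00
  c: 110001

cddghgfhh

Read left to right; each codeword is recognised as soon as it completes (prefix code):
  110001→c | 11001→d | 11001→d | 10→g | 01→h | 10→g | 111→f | 01→h | 01→h
Decoded message: cddghgfhh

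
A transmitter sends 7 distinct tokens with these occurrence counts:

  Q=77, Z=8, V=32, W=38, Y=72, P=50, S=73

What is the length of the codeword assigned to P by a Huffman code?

Build the tree from the bottom:
combine Z(8), V(32) → 40
combine W(38), 40 → 78
combine P(50), Y(72) → 122
combine S(73), Q(77) → 150
combine 78, 122 → 200
combine 150, 200 → 350
P sits 3 levels below the root, so its codeword is 3 bits.

3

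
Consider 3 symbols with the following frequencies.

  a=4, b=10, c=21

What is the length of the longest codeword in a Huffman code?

2

Merge the two lowest-weight nodes at each step:
a(4) + b(10) → 14
14 + c(21) → 35
The first pair merged (a, b) ends up deepest, at depth 2.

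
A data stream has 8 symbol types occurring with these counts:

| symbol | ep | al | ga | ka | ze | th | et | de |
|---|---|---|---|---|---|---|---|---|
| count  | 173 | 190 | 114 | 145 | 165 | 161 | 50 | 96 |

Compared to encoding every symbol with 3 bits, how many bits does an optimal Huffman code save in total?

Fixed-length: 3 bits × 1094 symbols = 3282 bits.
Huffman merges:
et(50) + de(96) → 146
ga(114) + ka(145) → 259
146 + th(161) → 307
ze(165) + ep(173) → 338
al(190) + 259 → 449
307 + 338 → 645
449 + 645 → 1094
Huffman total = 146 + 259 + 307 + 338 + 449 + 645 + 1094 = 3238 bits.
Saving = 3282 − 3238 = 44 bits.

44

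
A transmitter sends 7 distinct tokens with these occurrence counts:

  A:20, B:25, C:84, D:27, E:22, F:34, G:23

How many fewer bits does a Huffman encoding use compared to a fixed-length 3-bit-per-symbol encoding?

84

Fixed-length: 3 bits × 235 symbols = 705 bits.
Huffman merges:
A(20) + E(22) → 42
G(23) + B(25) → 48
D(27) + F(34) → 61
42 + 48 → 90
61 + C(84) → 145
90 + 145 → 235
Huffman total = 42 + 48 + 61 + 90 + 145 + 235 = 621 bits.
Saving = 705 − 621 = 84 bits.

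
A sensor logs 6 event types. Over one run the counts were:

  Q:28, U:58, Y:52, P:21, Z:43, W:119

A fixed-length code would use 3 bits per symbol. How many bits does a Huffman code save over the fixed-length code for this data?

189

Fixed-length: 3 bits × 321 symbols = 963 bits.
Huffman merges:
P(21) + Q(28) → 49
Z(43) + 49 → 92
Y(52) + U(58) → 110
92 + 110 → 202
W(119) + 202 → 321
Huffman total = 49 + 92 + 110 + 202 + 321 = 774 bits.
Saving = 963 − 774 = 189 bits.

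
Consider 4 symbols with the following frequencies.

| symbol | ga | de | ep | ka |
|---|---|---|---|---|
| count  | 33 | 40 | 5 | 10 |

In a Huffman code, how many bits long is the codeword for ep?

Build the tree from the bottom:
combine ep(5), ka(10) → 15
combine 15, ga(33) → 48
combine de(40), 48 → 88
ep sits 3 levels below the root, so its codeword is 3 bits.

3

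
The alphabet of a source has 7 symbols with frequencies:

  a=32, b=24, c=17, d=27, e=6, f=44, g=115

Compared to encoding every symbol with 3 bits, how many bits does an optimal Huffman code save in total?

Fixed-length: 3 bits × 265 symbols = 795 bits.
Huffman merges:
merge e(6) and c(17): 23
merge 23 and b(24): 47
merge d(27) and a(32): 59
merge f(44) and 47: 91
merge 59 and 91: 150
merge g(115) and 150: 265
Huffman total = 23 + 47 + 59 + 91 + 150 + 265 = 635 bits.
Saving = 795 − 635 = 160 bits.

160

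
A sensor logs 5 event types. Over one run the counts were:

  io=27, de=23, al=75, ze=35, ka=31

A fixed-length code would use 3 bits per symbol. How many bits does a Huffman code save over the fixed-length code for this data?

150

Fixed-length: 3 bits × 191 symbols = 573 bits.
Huffman merges:
combine de(23), io(27) → 50
combine ka(31), ze(35) → 66
combine 50, 66 → 116
combine al(75), 116 → 191
Huffman total = 50 + 66 + 116 + 191 = 423 bits.
Saving = 573 − 423 = 150 bits.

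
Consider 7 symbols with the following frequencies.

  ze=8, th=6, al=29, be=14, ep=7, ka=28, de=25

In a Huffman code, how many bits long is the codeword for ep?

Build the tree from the bottom:
merge th(6) and ep(7): 13
merge ze(8) and 13: 21
merge be(14) and 21: 35
merge de(25) and ka(28): 53
merge al(29) and 35: 64
merge 53 and 64: 117
ep's leaf is at depth 5, giving a 5-bit codeword.

5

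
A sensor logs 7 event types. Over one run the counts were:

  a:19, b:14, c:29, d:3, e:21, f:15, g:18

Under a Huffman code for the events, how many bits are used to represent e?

2

Repeatedly merge the two smallest:
d(3) + b(14) → 17
f(15) + 17 → 32
g(18) + a(19) → 37
e(21) + c(29) → 50
32 + 37 → 69
50 + 69 → 119
e sits 2 levels below the root, so its codeword is 2 bits.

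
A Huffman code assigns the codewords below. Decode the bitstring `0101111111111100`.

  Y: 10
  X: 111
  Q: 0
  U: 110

QYXXXUQ

Read left to right; each codeword is recognised as soon as it completes (prefix code):
  0→Q | 10→Y | 111→X | 111→X | 111→X | 110→U | 0→Q
Decoded message: QYXXXUQ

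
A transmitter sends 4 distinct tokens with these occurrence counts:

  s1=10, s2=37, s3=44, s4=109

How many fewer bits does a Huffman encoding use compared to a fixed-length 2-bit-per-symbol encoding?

Fixed-length: 2 bits × 200 symbols = 400 bits.
Huffman merges:
combine s1(10), s2(37) → 47
combine s3(44), 47 → 91
combine 91, s4(109) → 200
Huffman total = 47 + 91 + 200 = 338 bits.
Saving = 400 − 338 = 62 bits.

62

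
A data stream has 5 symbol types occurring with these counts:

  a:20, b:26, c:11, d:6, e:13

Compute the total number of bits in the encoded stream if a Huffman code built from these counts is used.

169

Build the Huffman tree bottom-up:
combine d(6), c(11) → 17
combine e(13), 17 → 30
combine a(20), b(26) → 46
combine 30, 46 → 76
Total encoded bits = sum of merged weights = 17 + 30 + 46 + 76 = 169.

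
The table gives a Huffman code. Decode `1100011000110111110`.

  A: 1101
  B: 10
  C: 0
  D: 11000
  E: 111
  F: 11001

Read left to right; each codeword is recognised as soon as it completes (prefix code):
  11000→D | 11000→D | 1101→A | 111→E | 10→B
Decoded message: DDAEB

DDAEB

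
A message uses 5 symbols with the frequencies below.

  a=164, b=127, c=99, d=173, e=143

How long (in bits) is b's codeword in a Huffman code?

3

Huffman merges, smallest pair first:
combine c(99), b(127) → 226
combine e(143), a(164) → 307
combine d(173), 226 → 399
combine 307, 399 → 706
b sits 3 levels below the root, so its codeword is 3 bits.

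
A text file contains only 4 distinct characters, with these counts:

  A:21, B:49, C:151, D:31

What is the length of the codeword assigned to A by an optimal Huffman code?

3

Repeatedly merge the two smallest:
merge A(21) and D(31): 52
merge B(49) and 52: 101
merge 101 and C(151): 252
The subtree containing A is merged 3 times, so code length = 3.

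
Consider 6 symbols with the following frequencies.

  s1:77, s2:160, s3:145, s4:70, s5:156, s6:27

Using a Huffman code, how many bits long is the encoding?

1541

Build the Huffman tree bottom-up:
merge s6(27) and s4(70): 97
merge s1(77) and 97: 174
merge s3(145) and s5(156): 301
merge s2(160) and 174: 334
merge 301 and 334: 635
Total encoded bits = sum of merged weights = 97 + 174 + 301 + 334 + 635 = 1541.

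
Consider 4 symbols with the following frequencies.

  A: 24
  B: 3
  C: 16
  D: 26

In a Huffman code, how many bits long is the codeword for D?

1

Build the tree from the bottom:
combine B(3), C(16) → 19
combine 19, A(24) → 43
combine D(26), 43 → 69
D is merged only at the final step, so code length = 1.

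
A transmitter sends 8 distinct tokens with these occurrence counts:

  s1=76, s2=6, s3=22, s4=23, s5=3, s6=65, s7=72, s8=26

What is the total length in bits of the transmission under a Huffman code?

Greedily combine the two least-frequent nodes:
combine s5(3), s2(6) → 9
combine 9, s3(22) → 31
combine s4(23), s8(26) → 49
combine 31, 49 → 80
combine s6(65), s7(72) → 137
combine s1(76), 80 → 156
combine 137, 156 → 293
The encoded length is the sum of every internal node's weight: 9 + 31 + 49 + 80 + 137 + 156 + 293 = 755 bits.

755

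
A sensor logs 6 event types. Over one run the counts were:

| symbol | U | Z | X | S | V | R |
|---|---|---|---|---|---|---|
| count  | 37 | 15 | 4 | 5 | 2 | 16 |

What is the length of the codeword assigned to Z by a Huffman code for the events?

Build the tree from the bottom:
merge V(2) and X(4): 6
merge S(5) and 6: 11
merge 11 and Z(15): 26
merge R(16) and 26: 42
merge U(37) and 42: 79
The subtree containing Z is merged 3 times, so code length = 3.

3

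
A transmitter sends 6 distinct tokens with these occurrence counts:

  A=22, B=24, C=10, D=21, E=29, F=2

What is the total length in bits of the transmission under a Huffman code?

261

Merge the two smallest weights repeatedly:
combine F(2), C(10) → 12
combine 12, D(21) → 33
combine A(22), B(24) → 46
combine E(29), 33 → 62
combine 46, 62 → 108
Each symbol's bit-cost is frequency × depth; summing gives 261 bits (equivalently 12 + 33 + 46 + 62 + 108).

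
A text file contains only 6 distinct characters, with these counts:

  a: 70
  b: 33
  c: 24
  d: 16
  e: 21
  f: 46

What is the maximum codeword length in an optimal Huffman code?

3

Merge the two lowest-weight nodes at each step:
merge d(16) and e(21): 37
merge c(24) and b(33): 57
merge 37 and f(46): 83
merge 57 and a(70): 127
merge 83 and 127: 210
The first pair merged (d, e) ends up deepest, at depth 3.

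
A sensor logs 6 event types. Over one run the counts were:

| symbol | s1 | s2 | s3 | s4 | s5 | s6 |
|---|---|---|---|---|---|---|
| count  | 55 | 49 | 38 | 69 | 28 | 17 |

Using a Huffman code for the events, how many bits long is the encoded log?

640

Merge the two smallest weights repeatedly:
merge s6(17) and s5(28): 45
merge s3(38) and 45: 83
merge s2(49) and s1(55): 104
merge s4(69) and 83: 152
merge 104 and 152: 256
The encoded length is the sum of every internal node's weight: 45 + 83 + 104 + 152 + 256 = 640 bits.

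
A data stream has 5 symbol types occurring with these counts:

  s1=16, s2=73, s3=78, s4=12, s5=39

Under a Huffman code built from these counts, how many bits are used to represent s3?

1

Repeatedly merge the two smallest:
combine s4(12), s1(16) → 28
combine 28, s5(39) → 67
combine 67, s2(73) → 140
combine s3(78), 140 → 218
s3 is a child of the root — depth 1, so its codeword is a single bit.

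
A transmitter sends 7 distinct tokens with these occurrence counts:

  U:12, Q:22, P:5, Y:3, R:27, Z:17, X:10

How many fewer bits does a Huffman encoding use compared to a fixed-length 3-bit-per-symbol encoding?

41

Fixed-length: 3 bits × 96 symbols = 288 bits.
Huffman merges:
Y(3) + P(5) → 8
8 + X(10) → 18
U(12) + Z(17) → 29
18 + Q(22) → 40
R(27) + 29 → 56
40 + 56 → 96
Huffman total = 8 + 18 + 29 + 40 + 56 + 96 = 247 bits.
Saving = 288 − 247 = 41 bits.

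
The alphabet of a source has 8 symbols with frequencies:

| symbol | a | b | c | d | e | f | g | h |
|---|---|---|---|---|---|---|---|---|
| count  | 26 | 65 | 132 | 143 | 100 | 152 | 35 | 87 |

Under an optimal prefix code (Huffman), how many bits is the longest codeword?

5

Merge the two lowest-weight nodes at each step:
combine a(26), g(35) → 61
combine 61, b(65) → 126
combine h(87), e(100) → 187
combine 126, c(132) → 258
combine d(143), f(152) → 295
combine 187, 258 → 445
combine 295, 445 → 740
Maximum depth reached is 5.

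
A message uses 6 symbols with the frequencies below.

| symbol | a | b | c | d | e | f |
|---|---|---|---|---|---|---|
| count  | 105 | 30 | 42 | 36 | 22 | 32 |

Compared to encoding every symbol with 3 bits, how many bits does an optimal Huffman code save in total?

Fixed-length: 3 bits × 267 symbols = 801 bits.
Huffman merges:
e(22) + b(30) → 52
f(32) + d(36) → 68
c(42) + 52 → 94
68 + 94 → 162
a(105) + 162 → 267
Huffman total = 52 + 68 + 94 + 162 + 267 = 643 bits.
Saving = 801 − 643 = 158 bits.

158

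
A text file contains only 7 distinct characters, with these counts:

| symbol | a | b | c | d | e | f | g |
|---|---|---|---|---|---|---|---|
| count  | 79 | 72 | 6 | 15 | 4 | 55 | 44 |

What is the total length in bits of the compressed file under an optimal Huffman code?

654

Build the Huffman tree bottom-up:
combine e(4), c(6) → 10
combine 10, d(15) → 25
combine 25, g(44) → 69
combine f(55), 69 → 124
combine b(72), a(79) → 151
combine 124, 151 → 275
Each symbol's bit-cost is frequency × depth; summing gives 654 bits (equivalently 10 + 25 + 69 + 124 + 151 + 275).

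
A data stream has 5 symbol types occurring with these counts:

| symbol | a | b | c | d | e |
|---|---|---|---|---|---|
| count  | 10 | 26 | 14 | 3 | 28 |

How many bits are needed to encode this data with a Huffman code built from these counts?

174

Build the Huffman tree bottom-up:
combine d(3), a(10) → 13
combine 13, c(14) → 27
combine b(26), 27 → 53
combine e(28), 53 → 81
The encoded length is the sum of every internal node's weight: 13 + 27 + 53 + 81 = 174 bits.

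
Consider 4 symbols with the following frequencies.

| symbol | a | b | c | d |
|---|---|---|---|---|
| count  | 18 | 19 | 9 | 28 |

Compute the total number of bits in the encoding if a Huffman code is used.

147

Merge the two smallest weights repeatedly:
combine c(9), a(18) → 27
combine b(19), 27 → 46
combine d(28), 46 → 74
Each symbol's bit-cost is frequency × depth; summing gives 147 bits (equivalently 27 + 46 + 74).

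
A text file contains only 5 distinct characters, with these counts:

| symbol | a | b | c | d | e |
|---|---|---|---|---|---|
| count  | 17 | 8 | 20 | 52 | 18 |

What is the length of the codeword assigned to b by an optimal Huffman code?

Huffman merges, smallest pair first:
combine b(8), a(17) → 25
combine e(18), c(20) → 38
combine 25, 38 → 63
combine d(52), 63 → 115
b's leaf is at depth 3, giving a 3-bit codeword.

3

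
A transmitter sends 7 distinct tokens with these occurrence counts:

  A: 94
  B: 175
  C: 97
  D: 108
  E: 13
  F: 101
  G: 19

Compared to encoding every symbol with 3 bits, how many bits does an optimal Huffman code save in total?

251

Fixed-length: 3 bits × 607 symbols = 1821 bits.
Huffman merges:
combine E(13), G(19) → 32
combine 32, A(94) → 126
combine C(97), F(101) → 198
combine D(108), 126 → 234
combine B(175), 198 → 373
combine 234, 373 → 607
Huffman total = 32 + 126 + 198 + 234 + 373 + 607 = 1570 bits.
Saving = 1821 − 1570 = 251 bits.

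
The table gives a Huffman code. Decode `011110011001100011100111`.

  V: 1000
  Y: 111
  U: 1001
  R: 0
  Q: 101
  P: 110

Read left to right; each codeword is recognised as soon as it completes (prefix code):
  0→R | 111→Y | 1001→U | 1001→U | 1000→V | 111→Y | 0→R | 0→R | 111→Y
Decoded message: RYUUVYRRY

RYUUVYRRY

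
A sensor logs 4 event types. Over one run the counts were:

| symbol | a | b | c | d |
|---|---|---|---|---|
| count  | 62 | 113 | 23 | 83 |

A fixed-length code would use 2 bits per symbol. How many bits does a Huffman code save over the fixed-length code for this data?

Fixed-length: 2 bits × 281 symbols = 562 bits.
Huffman merges:
c(23) + a(62) → 85
d(83) + 85 → 168
b(113) + 168 → 281
Huffman total = 85 + 168 + 281 = 534 bits.
Saving = 562 − 534 = 28 bits.

28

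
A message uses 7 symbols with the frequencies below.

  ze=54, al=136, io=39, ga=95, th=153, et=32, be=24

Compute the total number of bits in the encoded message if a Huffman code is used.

Greedily combine the two least-frequent nodes:
combine be(24), et(32) → 56
combine io(39), ze(54) → 93
combine 56, 93 → 149
combine ga(95), al(136) → 231
combine 149, th(153) → 302
combine 231, 302 → 533
Each symbol's bit-cost is frequency × depth; summing gives 1364 bits (equivalently 56 + 93 + 149 + 231 + 302 + 533).

1364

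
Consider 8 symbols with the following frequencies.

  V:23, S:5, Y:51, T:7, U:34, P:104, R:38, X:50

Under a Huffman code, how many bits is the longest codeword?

Merge the two lowest-weight nodes at each step:
combine S(5), T(7) → 12
combine 12, V(23) → 35
combine U(34), 35 → 69
combine R(38), X(50) → 88
combine Y(51), 69 → 120
combine 88, P(104) → 192
combine 120, 192 → 312
The first pair merged (S, T) ends up deepest, at depth 5.

5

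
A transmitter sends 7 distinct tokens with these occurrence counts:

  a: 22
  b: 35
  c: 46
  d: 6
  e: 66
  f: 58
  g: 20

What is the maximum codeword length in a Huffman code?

Merge the two lowest-weight nodes at each step:
combine d(6), g(20) → 26
combine a(22), 26 → 48
combine b(35), c(46) → 81
combine 48, f(58) → 106
combine e(66), 81 → 147
combine 106, 147 → 253
Maximum depth reached is 4.

4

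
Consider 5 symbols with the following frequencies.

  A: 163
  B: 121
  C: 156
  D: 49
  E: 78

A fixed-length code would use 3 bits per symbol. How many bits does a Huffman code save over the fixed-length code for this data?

440

Fixed-length: 3 bits × 567 symbols = 1701 bits.
Huffman merges:
combine D(49), E(78) → 127
combine B(121), 127 → 248
combine C(156), A(163) → 319
combine 248, 319 → 567
Huffman total = 127 + 248 + 319 + 567 = 1261 bits.
Saving = 1701 − 1261 = 440 bits.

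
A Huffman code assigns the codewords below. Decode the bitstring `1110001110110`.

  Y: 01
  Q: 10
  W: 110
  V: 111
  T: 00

Read left to right; each codeword is recognised as soon as it completes (prefix code):
  111→V | 00→T | 01→Y | 110→W | 110→W
Decoded message: VTYWW

VTYWW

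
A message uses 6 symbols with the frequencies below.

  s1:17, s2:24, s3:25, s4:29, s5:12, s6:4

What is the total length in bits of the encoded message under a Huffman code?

Merge the two smallest weights repeatedly:
combine s6(4), s5(12) → 16
combine 16, s1(17) → 33
combine s2(24), s3(25) → 49
combine s4(29), 33 → 62
combine 49, 62 → 111
Total encoded bits = sum of merged weights = 16 + 33 + 49 + 62 + 111 = 271.

271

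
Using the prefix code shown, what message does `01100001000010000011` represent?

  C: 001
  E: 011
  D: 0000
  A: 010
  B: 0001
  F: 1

EDFDFDE

Read left to right; each codeword is recognised as soon as it completes (prefix code):
  011→E | 0000→D | 1→F | 0000→D | 1→F | 0000→D | 011→E
Decoded message: EDFDFDE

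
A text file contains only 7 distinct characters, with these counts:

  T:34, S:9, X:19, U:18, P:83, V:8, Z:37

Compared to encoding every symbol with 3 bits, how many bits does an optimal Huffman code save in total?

Fixed-length: 3 bits × 208 symbols = 624 bits.
Huffman merges:
V(8) + S(9) → 17
17 + U(18) → 35
X(19) + T(34) → 53
35 + Z(37) → 72
53 + 72 → 125
P(83) + 125 → 208
Huffman total = 17 + 35 + 53 + 72 + 125 + 208 = 510 bits.
Saving = 624 − 510 = 114 bits.

114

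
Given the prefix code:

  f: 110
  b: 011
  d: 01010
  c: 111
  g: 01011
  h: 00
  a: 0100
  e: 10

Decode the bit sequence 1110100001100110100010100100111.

Read left to right; each codeword is recognised as soon as it completes (prefix code):
  111→c | 0100→a | 00→h | 110→f | 011→b | 0100→a | 01010→d | 0100→a | 111→c
Decoded message: cahfbadac

cahfbadac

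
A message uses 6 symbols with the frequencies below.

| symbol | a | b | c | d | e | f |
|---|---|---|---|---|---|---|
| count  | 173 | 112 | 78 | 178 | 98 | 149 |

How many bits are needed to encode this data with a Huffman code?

Greedily combine the two least-frequent nodes:
merge c(78) and e(98): 176
merge b(112) and f(149): 261
merge a(173) and 176: 349
merge d(178) and 261: 439
merge 349 and 439: 788
Total encoded bits = sum of merged weights = 176 + 261 + 349 + 439 + 788 = 2013.

2013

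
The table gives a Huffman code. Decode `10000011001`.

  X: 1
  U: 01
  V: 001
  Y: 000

Read left to right; each codeword is recognised as soon as it completes (prefix code):
  1→X | 000→Y | 001→V | 1→X | 001→V
Decoded message: XYVXV

XYVXV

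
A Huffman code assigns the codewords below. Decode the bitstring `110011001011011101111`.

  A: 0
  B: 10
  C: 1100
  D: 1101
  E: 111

Read left to right; each codeword is recognised as soon as it completes (prefix code):
  1100→C | 1100→C | 10→B | 1101→D | 1101→D | 111→E
Decoded message: CCBDDE

CCBDDE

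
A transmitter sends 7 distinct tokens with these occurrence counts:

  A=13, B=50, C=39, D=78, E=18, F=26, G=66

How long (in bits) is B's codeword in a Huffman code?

3

Huffman merges, smallest pair first:
A(13) + E(18) → 31
F(26) + 31 → 57
C(39) + B(50) → 89
57 + G(66) → 123
D(78) + 89 → 167
123 + 167 → 290
B's leaf is at depth 3, giving a 3-bit codeword.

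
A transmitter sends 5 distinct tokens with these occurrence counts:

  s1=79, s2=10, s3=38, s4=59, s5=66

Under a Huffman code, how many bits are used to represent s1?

2

Build the tree from the bottom:
combine s2(10), s3(38) → 48
combine 48, s4(59) → 107
combine s5(66), s1(79) → 145
combine 107, 145 → 252
s1 sits 2 levels below the root, so its codeword is 2 bits.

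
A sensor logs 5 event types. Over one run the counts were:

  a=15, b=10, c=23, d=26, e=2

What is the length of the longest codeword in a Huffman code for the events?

3

Merge the two lowest-weight nodes at each step:
e(2) + b(10) → 12
12 + a(15) → 27
c(23) + d(26) → 49
27 + 49 → 76
The first pair merged (e, b) ends up deepest, at depth 3.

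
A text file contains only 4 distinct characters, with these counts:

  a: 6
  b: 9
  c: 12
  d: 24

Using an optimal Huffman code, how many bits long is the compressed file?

Greedily combine the two least-frequent nodes:
a(6) + b(9) → 15
c(12) + 15 → 27
d(24) + 27 → 51
Total encoded bits = sum of merged weights = 15 + 27 + 51 = 93.

93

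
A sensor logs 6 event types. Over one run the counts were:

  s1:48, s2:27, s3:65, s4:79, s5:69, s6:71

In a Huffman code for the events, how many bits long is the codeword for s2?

Build the tree from the bottom:
s2(27) + s1(48) → 75
s3(65) + s5(69) → 134
s6(71) + 75 → 146
s4(79) + 134 → 213
146 + 213 → 359
s2 sits 3 levels below the root, so its codeword is 3 bits.

3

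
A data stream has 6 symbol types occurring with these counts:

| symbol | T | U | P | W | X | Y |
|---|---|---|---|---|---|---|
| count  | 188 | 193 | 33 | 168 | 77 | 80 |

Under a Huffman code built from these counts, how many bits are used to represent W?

Repeatedly merge the two smallest:
combine P(33), X(77) → 110
combine Y(80), 110 → 190
combine W(168), T(188) → 356
combine 190, U(193) → 383
combine 356, 383 → 739
W's leaf is at depth 2, giving a 2-bit codeword.

2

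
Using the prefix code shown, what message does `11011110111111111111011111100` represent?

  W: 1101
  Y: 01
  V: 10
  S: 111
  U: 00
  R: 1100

Read left to right; each codeword is recognised as soon as it completes (prefix code):
  1101→W | 111→S | 01→Y | 111→S | 111→S | 111→S | 1101→W | 111→S | 1100→R
Decoded message: WSYSSSWSR

WSYSSSWSR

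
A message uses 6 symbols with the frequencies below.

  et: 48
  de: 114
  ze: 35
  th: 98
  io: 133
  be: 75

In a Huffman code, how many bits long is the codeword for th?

Repeatedly merge the two smallest:
merge ze(35) and et(48): 83
merge be(75) and 83: 158
merge th(98) and de(114): 212
merge io(133) and 158: 291
merge 212 and 291: 503
The subtree containing th is merged 2 times, so code length = 2.

2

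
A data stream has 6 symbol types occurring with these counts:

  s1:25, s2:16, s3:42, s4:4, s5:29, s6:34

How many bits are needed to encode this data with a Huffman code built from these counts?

Greedily combine the two least-frequent nodes:
merge s4(4) and s2(16): 20
merge 20 and s1(25): 45
merge s5(29) and s6(34): 63
merge s3(42) and 45: 87
merge 63 and 87: 150
Each symbol's bit-cost is frequency × depth; summing gives 365 bits (equivalently 20 + 45 + 63 + 87 + 150).

365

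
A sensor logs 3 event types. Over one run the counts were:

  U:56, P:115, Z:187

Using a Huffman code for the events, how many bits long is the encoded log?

Build the Huffman tree bottom-up:
U(56) + P(115) → 171
171 + Z(187) → 358
Total encoded bits = sum of merged weights = 171 + 358 = 529.

529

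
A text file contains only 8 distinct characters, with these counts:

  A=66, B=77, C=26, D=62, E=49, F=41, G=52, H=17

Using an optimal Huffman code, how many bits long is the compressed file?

Build the Huffman tree bottom-up:
combine H(17), C(26) → 43
combine F(41), 43 → 84
combine E(49), G(52) → 101
combine D(62), A(66) → 128
combine B(77), 84 → 161
combine 101, 128 → 229
combine 161, 229 → 390
Each symbol's bit-cost is frequency × depth; summing gives 1136 bits (equivalently 43 + 84 + 101 + 128 + 161 + 229 + 390).

1136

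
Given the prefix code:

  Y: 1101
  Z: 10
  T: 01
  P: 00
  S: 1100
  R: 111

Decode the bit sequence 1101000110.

Read left to right; each codeword is recognised as soon as it completes (prefix code):
  1101→Y | 00→P | 01→T | 10→Z
Decoded message: YPTZ

YPTZ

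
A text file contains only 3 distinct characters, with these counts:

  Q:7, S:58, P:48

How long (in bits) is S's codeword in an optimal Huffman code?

1

Build the tree from the bottom:
merge Q(7) and P(48): 55
merge 55 and S(58): 113
S is a child of the root — depth 1, so its codeword is a single bit.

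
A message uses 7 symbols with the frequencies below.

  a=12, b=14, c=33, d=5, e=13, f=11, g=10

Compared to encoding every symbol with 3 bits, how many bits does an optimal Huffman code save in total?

Fixed-length: 3 bits × 98 symbols = 294 bits.
Huffman merges:
merge d(5) and g(10): 15
merge f(11) and a(12): 23
merge e(13) and b(14): 27
merge 15 and 23: 38
merge 27 and c(33): 60
merge 38 and 60: 98
Huffman total = 15 + 23 + 27 + 38 + 60 + 98 = 261 bits.
Saving = 294 − 261 = 33 bits.

33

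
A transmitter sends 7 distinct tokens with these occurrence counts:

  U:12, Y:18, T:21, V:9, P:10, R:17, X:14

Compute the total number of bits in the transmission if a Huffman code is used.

282

Greedily combine the two least-frequent nodes:
combine V(9), P(10) → 19
combine U(12), X(14) → 26
combine R(17), Y(18) → 35
combine 19, T(21) → 40
combine 26, 35 → 61
combine 40, 61 → 101
Each symbol's bit-cost is frequency × depth; summing gives 282 bits (equivalently 19 + 26 + 35 + 40 + 61 + 101).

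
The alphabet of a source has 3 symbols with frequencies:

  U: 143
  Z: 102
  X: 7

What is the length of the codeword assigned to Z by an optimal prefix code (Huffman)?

2

Build the tree from the bottom:
X(7) + Z(102) → 109
109 + U(143) → 252
The subtree containing Z is merged 2 times, so code length = 2.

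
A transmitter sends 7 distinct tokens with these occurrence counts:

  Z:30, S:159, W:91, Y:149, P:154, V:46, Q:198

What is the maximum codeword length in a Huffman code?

Merge the two lowest-weight nodes at each step:
Z(30) + V(46) → 76
76 + W(91) → 167
Y(149) + P(154) → 303
S(159) + 167 → 326
Q(198) + 303 → 501
326 + 501 → 827
The first pair merged (Z, V) ends up deepest, at depth 4.

4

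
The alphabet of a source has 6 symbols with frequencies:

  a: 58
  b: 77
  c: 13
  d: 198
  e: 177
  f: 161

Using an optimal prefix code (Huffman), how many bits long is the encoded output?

Merge the two smallest weights repeatedly:
c(13) + a(58) → 71
71 + b(77) → 148
148 + f(161) → 309
e(177) + d(198) → 375
309 + 375 → 684
Total encoded bits = sum of merged weights = 71 + 148 + 309 + 375 + 684 = 1587.

1587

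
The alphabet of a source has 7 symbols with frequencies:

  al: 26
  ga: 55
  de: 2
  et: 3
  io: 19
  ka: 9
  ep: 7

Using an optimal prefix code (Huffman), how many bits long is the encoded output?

265

Build the Huffman tree bottom-up:
merge de(2) and et(3): 5
merge 5 and ep(7): 12
merge ka(9) and 12: 21
merge io(19) and 21: 40
merge al(26) and 40: 66
merge ga(55) and 66: 121
Each symbol's bit-cost is frequency × depth; summing gives 265 bits (equivalently 5 + 12 + 21 + 40 + 66 + 121).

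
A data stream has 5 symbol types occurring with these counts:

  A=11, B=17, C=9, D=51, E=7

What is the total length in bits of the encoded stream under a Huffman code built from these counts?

Greedily combine the two least-frequent nodes:
merge E(7) and C(9): 16
merge A(11) and 16: 27
merge B(17) and 27: 44
merge 44 and D(51): 95
Total encoded bits = sum of merged weights = 16 + 27 + 44 + 95 = 182.

182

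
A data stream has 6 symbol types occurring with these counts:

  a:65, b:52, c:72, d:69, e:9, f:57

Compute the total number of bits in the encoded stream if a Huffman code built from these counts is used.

827

Greedily combine the two least-frequent nodes:
merge e(9) and b(52): 61
merge f(57) and 61: 118
merge a(65) and d(69): 134
merge c(72) and 118: 190
merge 134 and 190: 324
Each symbol's bit-cost is frequency × depth; summing gives 827 bits (equivalently 61 + 118 + 134 + 190 + 324).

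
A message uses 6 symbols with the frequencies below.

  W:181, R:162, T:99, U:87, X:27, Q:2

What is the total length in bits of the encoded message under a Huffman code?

Greedily combine the two least-frequent nodes:
merge Q(2) and X(27): 29
merge 29 and U(87): 116
merge T(99) and 116: 215
merge R(162) and W(181): 343
merge 215 and 343: 558
Each symbol's bit-cost is frequency × depth; summing gives 1261 bits (equivalently 29 + 116 + 215 + 343 + 558).

1261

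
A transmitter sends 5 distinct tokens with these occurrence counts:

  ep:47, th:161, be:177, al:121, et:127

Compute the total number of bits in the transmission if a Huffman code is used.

Merge the two smallest weights repeatedly:
ep(47) + al(121) → 168
et(127) + th(161) → 288
168 + be(177) → 345
288 + 345 → 633
Each symbol's bit-cost is frequency × depth; summing gives 1434 bits (equivalently 168 + 288 + 345 + 633).

1434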